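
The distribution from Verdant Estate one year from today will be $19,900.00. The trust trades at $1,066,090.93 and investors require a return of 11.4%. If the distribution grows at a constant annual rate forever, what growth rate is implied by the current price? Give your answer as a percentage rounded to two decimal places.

P = D₁/(r−g) ⇒ g = r − D₁/P = 0.114 − $19,900.00/$1,066,090.93 = 0.095334

9.53%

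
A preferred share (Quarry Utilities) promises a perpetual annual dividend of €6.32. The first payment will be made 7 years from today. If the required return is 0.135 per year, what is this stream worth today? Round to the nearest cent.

Value at end of year 6: C / r = €6.32 / 0.135 = €46.8148
Discount to today: PV = €46.8148 / (1 + 0.135)^6 = €46.8148 / 2.137840 = €21.90

€21.90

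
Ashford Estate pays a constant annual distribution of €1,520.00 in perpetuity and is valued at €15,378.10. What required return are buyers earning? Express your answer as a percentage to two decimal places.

9.88%

P = C/r ⇒ r = C/P = €1,520.00/€15,378.10 = 0.098842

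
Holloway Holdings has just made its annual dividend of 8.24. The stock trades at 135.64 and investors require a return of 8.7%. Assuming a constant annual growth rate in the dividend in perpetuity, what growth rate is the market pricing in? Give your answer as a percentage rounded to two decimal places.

2.47%

P = D₀(1+g)/(r−g) ⇒ P(r−g) = D₀(1+g) ⇒ g(P+D₀) = P·r − D₀
g = (P·r − D₀)/(P + D₀) = (135.64×0.087 − 8.24) / (135.64 + 8.24) = 0.024748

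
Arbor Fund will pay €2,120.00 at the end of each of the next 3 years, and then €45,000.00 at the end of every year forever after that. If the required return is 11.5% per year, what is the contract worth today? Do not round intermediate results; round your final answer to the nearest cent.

€287422.43

PV of 3-year annuity: €2,120.00 × [1 − (1+0.115)^−3] / 0.115 = 5135.95310
Perpetuity value at year 3: €45,000.00 / 0.115 = 391304.34783
PV of perpetuity: 391304.34783 / (1+0.115)^3 = 282286.47544
Total PV = 5135.95310 + 282286.47544 = 287422.42854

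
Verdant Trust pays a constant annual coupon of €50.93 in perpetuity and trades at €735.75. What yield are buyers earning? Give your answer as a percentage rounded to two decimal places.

6.92%

P = C/r ⇒ r = C/P = €50.93/€735.75 = 0.069222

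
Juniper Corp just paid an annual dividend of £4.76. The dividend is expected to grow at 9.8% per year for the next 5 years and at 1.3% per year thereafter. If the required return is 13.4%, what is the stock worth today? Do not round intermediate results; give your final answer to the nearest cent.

D_1 = 5.22648
D_2 = 5.73868
D_3 = 6.30107
D_4 = 6.91857
D_5 = 7.59659
Terminal value at year 5: TV = D_5×(1+g_2)/(r−g_2) = 7.69535/0.121 = 63.59789
P_0 = D_1/(1+r)^1 + D_2/(1+r)^2 + D_3/(1+r)^3 + D_4/(1+r)^4 + D_5/(1+r)^5 + TV/(1+r)^5
    = 4.60889 + 4.46257 + 4.32091 + 4.18373 + 4.05092 + 33.91388 = 55.54090

£55.54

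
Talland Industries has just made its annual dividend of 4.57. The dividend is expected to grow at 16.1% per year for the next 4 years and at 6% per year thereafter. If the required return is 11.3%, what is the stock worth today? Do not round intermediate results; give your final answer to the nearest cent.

D_1 = 5.30577
D_2 = 6.16000
D_3 = 7.15176
D_4 = 8.30319
Terminal value at year 4: TV = D_4×(1+g_2)/(r−g_2) = 8.80138/0.053 = 166.06384
P_0 = D_1/(1+r)^1 + D_2/(1+r)^2 + D_3/(1+r)^3 + D_4/(1+r)^4 + TV/(1+r)^4
    = 4.76709 + 4.97268 + 5.18713 + 5.41084 + 108.21673 = 128.55447

128.55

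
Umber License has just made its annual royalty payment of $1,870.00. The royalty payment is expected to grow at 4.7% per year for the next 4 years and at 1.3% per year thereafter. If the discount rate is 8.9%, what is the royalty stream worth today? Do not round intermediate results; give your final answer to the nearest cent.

$28082.79

D_1 = 1957.89000
D_2 = 2049.91083
D_3 = 2146.25664
D_4 = 2247.13070
Terminal value at year 4: TV = D_4×(1+g_2)/(r−g_2) = 2276.34340/0.076 = 29951.88684
P_0 = D_1/(1+r)^1 + D_2/(1+r)^2 + D_3/(1+r)^3 + D_4/(1+r)^4 + TV/(1+r)^4
    = 1797.87879 + 1728.53911 + 1661.87369 + 1597.77939 + 21296.71737 = 28082.78834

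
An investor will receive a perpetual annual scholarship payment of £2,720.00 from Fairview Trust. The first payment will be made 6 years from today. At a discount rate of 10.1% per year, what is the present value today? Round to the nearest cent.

£16646.04

Value at end of year 5: C / r = £2,720.00 / 0.101 = £26,930.6931
Discount to today: PV = £26,930.6931 / (1 + 0.101)^5 = £26,930.6931 / 1.617844 = £16,646.04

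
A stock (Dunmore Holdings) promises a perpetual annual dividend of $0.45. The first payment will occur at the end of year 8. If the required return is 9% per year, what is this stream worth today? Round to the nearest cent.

$2.74

Value at end of year 7: C / r = $0.45 / 0.09 = $5.0000
Discount to today: PV = $5.0000 / (1 + 0.09)^7 = $5.0000 / 1.828039 = $2.74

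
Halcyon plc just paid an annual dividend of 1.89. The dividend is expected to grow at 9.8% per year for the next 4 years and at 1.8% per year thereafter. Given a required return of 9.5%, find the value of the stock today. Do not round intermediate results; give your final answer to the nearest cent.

D_1 = 2.07522
D_2 = 2.27859
D_3 = 2.50189
D_4 = 2.74708
Terminal value at year 4: TV = D_4×(1+g_2)/(r−g_2) = 2.79653/0.077 = 36.31853
P_0 = D_1/(1+r)^1 + D_2/(1+r)^2 + D_3/(1+r)^3 + D_4/(1+r)^4 + TV/(1+r)^4
    = 1.89518 + 1.90037 + 1.90558 + 1.91080 + 25.26223 = 32.87416

32.87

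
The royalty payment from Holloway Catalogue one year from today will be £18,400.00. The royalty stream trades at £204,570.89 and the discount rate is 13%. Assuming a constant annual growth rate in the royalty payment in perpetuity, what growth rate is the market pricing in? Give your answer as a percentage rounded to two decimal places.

P = D₁/(r−g) ⇒ g = r − D₁/P = 0.13 − £18,400.00/£204,570.89 = 0.040056

4.01%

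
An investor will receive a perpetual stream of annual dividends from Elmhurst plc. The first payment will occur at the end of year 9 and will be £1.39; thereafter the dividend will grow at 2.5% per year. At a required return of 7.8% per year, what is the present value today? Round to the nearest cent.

£14.38

Value at end of year 8: C₁ / (r − g) = £1.39 / (0.078 − 0.025) = £26.2264
Discount to today: PV = £26.2264 / (1 + 0.078)^8 = £26.2264 / 1.823686 = £14.38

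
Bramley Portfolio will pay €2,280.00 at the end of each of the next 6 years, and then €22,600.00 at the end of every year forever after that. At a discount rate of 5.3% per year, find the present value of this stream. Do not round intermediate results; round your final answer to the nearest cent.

PV of 6-year annuity: €2,280.00 × [1 − (1+0.053)^−6] / 0.053 = 11462.37362
Perpetuity value at year 6: €22,600.00 / 0.053 = 426415.09434
PV of perpetuity: 426415.09434 / (1+0.053)^6 = 312796.82951
Total PV = 11462.37362 + 312796.82951 = 324259.20313

€324259.20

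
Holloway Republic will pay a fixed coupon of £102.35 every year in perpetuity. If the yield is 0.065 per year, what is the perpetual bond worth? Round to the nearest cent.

Level perpetuity: PV = C / r = £102.35 / 0.065 = £1,574.62

£1574.62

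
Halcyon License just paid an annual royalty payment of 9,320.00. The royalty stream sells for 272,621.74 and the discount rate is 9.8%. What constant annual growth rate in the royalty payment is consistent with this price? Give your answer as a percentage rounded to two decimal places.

6.17%

P = D₀(1+g)/(r−g) ⇒ P(r−g) = D₀(1+g) ⇒ g(P+D₀) = P·r − D₀
g = (P·r − D₀)/(P + D₀) = (272,621.74×0.098 − 9,320.00) / (272,621.74 + 9,320.00) = 0.061704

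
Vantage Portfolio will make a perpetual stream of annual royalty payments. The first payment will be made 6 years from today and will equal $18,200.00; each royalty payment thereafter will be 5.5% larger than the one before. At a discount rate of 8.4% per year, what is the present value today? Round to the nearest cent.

Value at end of year 5: C₁ / (r − g) = $18,200.00 / (0.084 − 0.055) = $627,586.2069
Discount to today: PV = $627,586.2069 / (1 + 0.084)^5 = $627,586.2069 / 1.496740 = $419,302.04

$419302.04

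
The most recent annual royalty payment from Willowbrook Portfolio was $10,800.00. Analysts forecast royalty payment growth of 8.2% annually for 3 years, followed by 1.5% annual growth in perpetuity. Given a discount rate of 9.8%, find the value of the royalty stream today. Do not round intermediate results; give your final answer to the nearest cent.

D_1 = 11685.60000
D_2 = 12643.81920
D_3 = 13680.61237
Terminal value at year 3: TV = D_3×(1+g_2)/(r−g_2) = 13885.82156/0.083 = 167299.05494
P_0 = D_1/(1+r)^1 + D_2/(1+r)^2 + D_3/(1+r)^3 + TV/(1+r)^3
    = 10642.62295 + 10487.53919 + 10334.71531 + 126382.36187 = 157847.23932

$157847.24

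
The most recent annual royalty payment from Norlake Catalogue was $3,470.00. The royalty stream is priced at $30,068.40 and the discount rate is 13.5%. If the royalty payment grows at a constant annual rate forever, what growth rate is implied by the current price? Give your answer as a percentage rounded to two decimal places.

1.76%

P = D₀(1+g)/(r−g) ⇒ P(r−g) = D₀(1+g) ⇒ g(P+D₀) = P·r − D₀
g = (P·r − D₀)/(P + D₀) = ($30,068.40×0.135 − $3,470.00) / ($30,068.40 + $3,470.00) = 0.017569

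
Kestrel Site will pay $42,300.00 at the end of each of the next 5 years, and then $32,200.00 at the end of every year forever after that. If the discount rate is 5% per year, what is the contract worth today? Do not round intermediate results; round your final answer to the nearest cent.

$687727.71

PV of 5-year annuity: $42,300.00 × [1 − (1+0.05)^−5] / 0.05 = 183136.86317
Perpetuity value at year 5: $32,200.00 / 0.05 = 644000.00000
PV of perpetuity: 644000.00000 / (1+0.05)^5 = 504590.85121
Total PV = 183136.86317 + 504590.85121 = 687727.71437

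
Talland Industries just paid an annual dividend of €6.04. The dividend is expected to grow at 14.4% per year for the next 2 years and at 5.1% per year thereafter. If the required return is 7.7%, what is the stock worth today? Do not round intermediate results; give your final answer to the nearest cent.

€288.71

D_1 = 6.90976
D_2 = 7.90477
Terminal value at year 2: TV = D_2×(1+g_2)/(r−g_2) = 8.30791/0.026 = 319.53494
P_0 = D_1/(1+r)^1 + D_2/(1+r)^2 + TV/(1+r)^2
    = 6.41575 + 6.81487 + 275.47802 = 288.70864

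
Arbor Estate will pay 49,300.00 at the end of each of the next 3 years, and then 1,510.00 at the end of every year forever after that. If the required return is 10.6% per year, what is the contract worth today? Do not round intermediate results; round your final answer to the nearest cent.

PV of 3-year annuity: 49,300.00 × [1 − (1+0.106)^−3] / 0.106 = 121318.24538
Perpetuity value at year 3: 1,510.00 / 0.106 = 14245.28302
PV of perpetuity: 14245.28302 / (1+0.106)^3 = 10529.45035
Total PV = 121318.24538 + 10529.45035 = 131847.69573

131847.70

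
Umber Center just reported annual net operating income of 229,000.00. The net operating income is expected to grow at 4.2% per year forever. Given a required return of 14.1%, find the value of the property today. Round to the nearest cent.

2410282.83

D₁ = D₀ × (1 + g) = 229,000.00 × 1.042 = 238,618.0000
Growing perpetuity: P = D₁ / (r − g) = 238,618.0000 / (0.141 − 0.042) = 2,410,282.83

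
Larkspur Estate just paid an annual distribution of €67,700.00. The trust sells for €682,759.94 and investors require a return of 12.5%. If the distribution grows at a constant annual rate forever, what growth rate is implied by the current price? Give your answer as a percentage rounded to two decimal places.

P = D₀(1+g)/(r−g) ⇒ P(r−g) = D₀(1+g) ⇒ g(P+D₀) = P·r − D₀
g = (P·r − D₀)/(P + D₀) = (€682,759.94×0.125 − €67,700.00) / (€682,759.94 + €67,700.00) = 0.023512

2.35%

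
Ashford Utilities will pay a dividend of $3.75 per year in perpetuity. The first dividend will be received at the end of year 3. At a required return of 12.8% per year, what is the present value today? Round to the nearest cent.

Value at end of year 2: C / r = $3.75 / 0.128 = $29.2969
Discount to today: PV = $29.2969 / (1 + 0.128)^2 = $29.2969 / 1.272384 = $23.03

$23.03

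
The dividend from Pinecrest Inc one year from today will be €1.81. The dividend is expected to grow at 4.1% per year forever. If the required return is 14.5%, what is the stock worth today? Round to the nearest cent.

€17.40

Growing perpetuity: P = D₁ / (r − g) = €1.8100 / (0.145 − 0.041) = €17.40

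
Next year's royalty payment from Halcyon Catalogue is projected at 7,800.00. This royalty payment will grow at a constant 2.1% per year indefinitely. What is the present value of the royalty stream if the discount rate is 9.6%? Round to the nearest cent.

Growing perpetuity: P = D₁ / (r − g) = 7,800.0000 / (0.096 − 0.021) = 104,000.00

104000.00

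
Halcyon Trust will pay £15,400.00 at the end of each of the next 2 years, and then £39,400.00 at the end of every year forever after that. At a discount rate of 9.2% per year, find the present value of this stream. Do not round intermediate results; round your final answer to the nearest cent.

£386156.45

PV of 2-year annuity: £15,400.00 × [1 − (1+0.092)^−2] / 0.092 = 27017.00009
Perpetuity value at year 2: £39,400.00 / 0.092 = 428260.86957
PV of perpetuity: 428260.86957 / (1+0.092)^2 = 359139.45374
Total PV = 27017.00009 + 359139.45374 = 386156.45383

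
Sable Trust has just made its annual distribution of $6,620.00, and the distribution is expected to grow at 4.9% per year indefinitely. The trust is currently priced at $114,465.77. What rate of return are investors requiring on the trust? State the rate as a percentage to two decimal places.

D₁ = $6,620.00 × 1.049 = $6,944.3800
P = D₁/(r − g) ⇒ r = D₁/P + g = $6,944.3800/$114,465.77 + 0.049 = 0.060668 + 0.049 = 0.109668

10.97%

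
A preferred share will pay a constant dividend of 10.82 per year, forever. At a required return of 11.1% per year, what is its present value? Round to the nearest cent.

Level perpetuity: PV = C / r = 10.82 / 0.111 = 97.48

97.48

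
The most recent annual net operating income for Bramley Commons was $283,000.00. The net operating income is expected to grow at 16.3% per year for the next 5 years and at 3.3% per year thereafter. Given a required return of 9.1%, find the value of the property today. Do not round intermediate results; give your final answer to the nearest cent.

D_1 = 329129.00000
D_2 = 382777.02700
D_3 = 445169.68240
D_4 = 517732.34063
D_5 = 602122.71216
Terminal value at year 5: TV = D_5×(1+g_2)/(r−g_2) = 621992.76166/0.058 = 10724013.13201
P_0 = D_1/(1+r)^1 + D_2/(1+r)^2 + D_3/(1+r)^3 + D_4/(1+r)^4 + D_5/(1+r)^5 + TV/(1+r)^5
    = 301676.44363 + 321585.42983 + 342808.29962 + 365431.76211 + 389548.24870 + 6937988.63636 = 8659038.82025

$8659038.82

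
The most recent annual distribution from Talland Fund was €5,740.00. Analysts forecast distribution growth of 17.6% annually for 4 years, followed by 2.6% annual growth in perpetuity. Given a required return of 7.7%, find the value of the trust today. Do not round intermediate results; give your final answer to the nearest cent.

€192899.58

D_1 = 6750.24000
D_2 = 7938.28224
D_3 = 9335.41991
D_4 = 10978.45382
Terminal value at year 4: TV = D_4×(1+g_2)/(r−g_2) = 11263.89362/0.051 = 220860.65919
P_0 = D_1/(1+r)^1 + D_2/(1+r)^2 + D_3/(1+r)^3 + D_4/(1+r)^4 + TV/(1+r)^4
    = 6267.63231 + 6843.76564 + 7472.85831 + 8159.77843 + 164155.54255 = 192899.57725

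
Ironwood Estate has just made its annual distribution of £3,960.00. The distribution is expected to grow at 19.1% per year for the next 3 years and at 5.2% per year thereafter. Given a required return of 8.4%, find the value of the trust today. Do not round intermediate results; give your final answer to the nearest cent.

D_1 = 4716.36000
D_2 = 5617.18476
D_3 = 6690.06705
Terminal value at year 3: TV = D_3×(1+g_2)/(r−g_2) = 7037.95054/0.032 = 219935.95424
P_0 = D_1/(1+r)^1 + D_2/(1+r)^2 + D_3/(1+r)^3 + TV/(1+r)^3
    = 4350.88561 + 4780.35494 + 5252.21655 + 172666.61905 = 187050.07615

£187050.08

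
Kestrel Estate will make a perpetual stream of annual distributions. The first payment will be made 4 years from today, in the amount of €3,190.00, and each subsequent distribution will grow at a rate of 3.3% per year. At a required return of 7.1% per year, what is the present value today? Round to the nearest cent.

Value at end of year 3: C₁ / (r − g) = €3,190.00 / (0.071 − 0.033) = €83,947.3684
Discount to today: PV = €83,947.3684 / (1 + 0.071)^3 = €83,947.3684 / 1.228481 = €68,334.29

€68334.29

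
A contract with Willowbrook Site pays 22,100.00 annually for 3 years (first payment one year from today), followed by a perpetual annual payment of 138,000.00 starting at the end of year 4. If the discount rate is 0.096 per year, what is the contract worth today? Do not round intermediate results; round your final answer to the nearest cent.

1147231.99

PV of 3-year annuity: 22,100.00 × [1 − (1+0.096)^−3] / 0.096 = 55348.77456
Perpetuity value at year 3: 138,000.00 / 0.096 = 1437500.00000
PV of perpetuity: 1437500.00000 / (1+0.096)^3 = 1091883.21771
Total PV = 55348.77456 + 1091883.21771 = 1147231.99226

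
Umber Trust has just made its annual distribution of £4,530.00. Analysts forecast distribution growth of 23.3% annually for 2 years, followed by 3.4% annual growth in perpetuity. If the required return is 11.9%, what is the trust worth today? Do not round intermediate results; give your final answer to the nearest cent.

D_1 = 5585.49000
D_2 = 6886.90917
Terminal value at year 2: TV = D_2×(1+g_2)/(r−g_2) = 7121.06408/0.085 = 83777.22449
P_0 = D_1/(1+r)^1 + D_2/(1+r)^2 + TV/(1+r)^2
    = 4991.50134 + 5500.01890 + 66906.11231 = 77397.63255

£77397.63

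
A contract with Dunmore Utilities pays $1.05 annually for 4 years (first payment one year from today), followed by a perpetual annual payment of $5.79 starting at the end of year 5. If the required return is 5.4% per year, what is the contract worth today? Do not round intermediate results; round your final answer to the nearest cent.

$90.57

PV of 4-year annuity: $1.05 × [1 − (1+0.054)^−4] / 0.054 = 3.68891
Perpetuity value at year 4: $5.79 / 0.054 = 107.22222
PV of perpetuity: 107.22222 / (1+0.054)^4 = 86.88051
Total PV = 3.68891 + 86.88051 = 90.56942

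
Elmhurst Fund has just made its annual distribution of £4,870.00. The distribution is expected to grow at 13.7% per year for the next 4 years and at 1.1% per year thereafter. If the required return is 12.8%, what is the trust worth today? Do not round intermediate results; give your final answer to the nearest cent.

£63312.67

D_1 = 5537.19000
D_2 = 6295.78503
D_3 = 7158.30758
D_4 = 8138.99572
Terminal value at year 4: TV = D_4×(1+g_2)/(r−g_2) = 8228.52467/0.117 = 70329.27069
P_0 = D_1/(1+r)^1 + D_2/(1+r)^2 + D_3/(1+r)^3 + D_4/(1+r)^4 + TV/(1+r)^4
    = 4908.85638 + 4948.02279 + 4987.50170 + 5027.29559 + 43440.99012 = 63312.66658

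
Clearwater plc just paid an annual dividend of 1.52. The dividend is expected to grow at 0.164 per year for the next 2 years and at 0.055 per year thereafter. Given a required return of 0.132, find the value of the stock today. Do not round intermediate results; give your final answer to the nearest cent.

D_1 = 1.76928
D_2 = 2.05944
Terminal value at year 2: TV = D_2×(1+g_2)/(r−g_2) = 2.17271/0.077 = 28.21703
P_0 = D_1/(1+r)^1 + D_2/(1+r)^2 + TV/(1+r)^2
    = 1.56297 + 1.60715 + 22.02006 = 25.19018

25.19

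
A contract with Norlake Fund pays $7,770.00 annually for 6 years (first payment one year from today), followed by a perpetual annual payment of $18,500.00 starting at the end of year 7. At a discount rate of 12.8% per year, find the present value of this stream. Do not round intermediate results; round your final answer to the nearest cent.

PV of 6-year annuity: $7,770.00 × [1 − (1+0.128)^−6] / 0.128 = 31234.73213
Perpetuity value at year 6: $18,500.00 / 0.128 = 144531.25000
PV of perpetuity: 144531.25000 / (1+0.128)^6 = 70162.84018
Total PV = 31234.73213 + 70162.84018 = 101397.57230

$101397.57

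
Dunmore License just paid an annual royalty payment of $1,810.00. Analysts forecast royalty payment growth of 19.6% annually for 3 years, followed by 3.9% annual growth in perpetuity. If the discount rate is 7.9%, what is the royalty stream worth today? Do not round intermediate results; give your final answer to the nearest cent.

D_1 = 2164.76000
D_2 = 2589.05296
D_3 = 3096.50734
Terminal value at year 3: TV = D_3×(1+g_2)/(r−g_2) = 3217.27113/0.04 = 80431.77816
P_0 = D_1/(1+r)^1 + D_2/(1+r)^2 + D_3/(1+r)^3 + TV/(1+r)^3
    = 2006.26506 + 2223.81187 + 2464.94810 + 64027.02693 = 70722.05197

$70722.05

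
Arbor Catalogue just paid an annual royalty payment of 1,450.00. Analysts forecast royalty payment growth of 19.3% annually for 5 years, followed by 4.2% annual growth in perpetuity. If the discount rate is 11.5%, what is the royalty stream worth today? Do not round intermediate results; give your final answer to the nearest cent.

D_1 = 1729.85000
D_2 = 2063.71105
D_3 = 2462.00728
D_4 = 2937.17469
D_5 = 3504.04940
Terminal value at year 5: TV = D_5×(1+g_2)/(r−g_2) = 3651.21948/0.073 = 50016.70518
P_0 = D_1/(1+r)^1 + D_2/(1+r)^2 + D_3/(1+r)^3 + D_4/(1+r)^4 + D_5/(1+r)^5 + TV/(1+r)^5
    = 1551.43498 + 1659.96585 + 1776.08903 + 1900.33561 + 2033.27389 + 29022.89579 = 37943.99516

37944.00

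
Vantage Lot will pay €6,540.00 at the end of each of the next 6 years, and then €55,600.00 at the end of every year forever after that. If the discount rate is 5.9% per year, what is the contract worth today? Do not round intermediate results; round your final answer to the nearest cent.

€700369.12

PV of 6-year annuity: €6,540.00 × [1 − (1+0.059)^−6] / 0.059 = 32260.59048
Perpetuity value at year 6: €55,600.00 / 0.059 = 942372.88136
PV of perpetuity: 942372.88136 / (1+0.059)^6 = 668108.53415
Total PV = 32260.59048 + 668108.53415 = 700369.12463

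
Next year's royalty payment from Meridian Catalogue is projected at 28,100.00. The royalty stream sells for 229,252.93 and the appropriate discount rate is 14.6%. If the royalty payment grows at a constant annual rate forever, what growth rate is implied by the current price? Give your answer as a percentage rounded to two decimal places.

2.34%

P = D₁/(r−g) ⇒ g = r − D₁/P = 0.146 − 28,100.00/229,252.93 = 0.023428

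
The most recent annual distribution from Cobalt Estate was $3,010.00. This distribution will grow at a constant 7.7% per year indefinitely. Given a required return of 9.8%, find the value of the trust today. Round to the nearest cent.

$154370.00

D₁ = D₀ × (1 + g) = $3,010.00 × 1.077 = $3,241.7700
Growing perpetuity: P = D₁ / (r − g) = $3,241.7700 / (0.098 − 0.077) = $154,370.00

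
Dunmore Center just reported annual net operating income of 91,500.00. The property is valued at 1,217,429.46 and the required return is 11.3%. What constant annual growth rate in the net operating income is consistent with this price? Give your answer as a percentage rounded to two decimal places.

3.52%

P = D₀(1+g)/(r−g) ⇒ P(r−g) = D₀(1+g) ⇒ g(P+D₀) = P·r − D₀
g = (P·r − D₀)/(P + D₀) = (1,217,429.46×0.113 − 91,500.00) / (1,217,429.46 + 91,500.00) = 0.035196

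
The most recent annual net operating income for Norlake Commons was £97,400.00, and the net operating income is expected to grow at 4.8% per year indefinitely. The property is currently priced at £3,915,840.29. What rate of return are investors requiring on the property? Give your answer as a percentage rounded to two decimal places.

D₁ = £97,400.00 × 1.048 = £102,075.2000
P = D₁/(r − g) ⇒ r = D₁/P + g = £102,075.2000/£3,915,840.29 + 0.048 = 0.026067 + 0.048 = 0.074067

7.41%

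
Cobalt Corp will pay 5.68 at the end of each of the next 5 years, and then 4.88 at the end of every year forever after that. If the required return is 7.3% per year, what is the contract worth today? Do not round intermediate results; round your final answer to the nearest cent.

70.10

PV of 5-year annuity: 5.68 × [1 − (1+0.073)^−5] / 0.073 = 23.10324
Perpetuity value at year 5: 4.88 / 0.073 = 66.84932
PV of perpetuity: 66.84932 / (1+0.073)^5 = 47.00005
Total PV = 23.10324 + 47.00005 = 70.10329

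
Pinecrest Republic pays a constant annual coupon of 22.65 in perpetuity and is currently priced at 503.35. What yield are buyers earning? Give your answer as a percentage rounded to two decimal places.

P = C/r ⇒ r = C/P = 22.65/503.35 = 0.044999

4.50%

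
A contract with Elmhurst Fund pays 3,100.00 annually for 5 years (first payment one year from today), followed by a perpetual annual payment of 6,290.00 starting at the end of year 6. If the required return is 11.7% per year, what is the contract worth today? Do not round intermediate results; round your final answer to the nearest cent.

PV of 5-year annuity: 3,100.00 × [1 − (1+0.117)^−5] / 0.117 = 11258.35814
Perpetuity value at year 5: 6,290.00 / 0.117 = 53760.68376
PV of perpetuity: 53760.68376 / (1+0.117)^5 = 30917.11192
Total PV = 11258.35814 + 30917.11192 = 42175.47006

42175.47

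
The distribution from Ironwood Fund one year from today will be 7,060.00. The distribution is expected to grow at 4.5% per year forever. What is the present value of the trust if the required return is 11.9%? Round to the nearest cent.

Growing perpetuity: P = D₁ / (r − g) = 7,060.0000 / (0.119 − 0.045) = 95,405.41

95405.41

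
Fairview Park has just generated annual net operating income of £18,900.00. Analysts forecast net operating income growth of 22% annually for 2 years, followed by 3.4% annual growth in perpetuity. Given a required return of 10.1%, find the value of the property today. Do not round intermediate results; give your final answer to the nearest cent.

£402288.91

D_1 = 23058.00000
D_2 = 28130.76000
Terminal value at year 2: TV = D_2×(1+g_2)/(r−g_2) = 29087.20584/0.067 = 434137.40060
P_0 = D_1/(1+r)^1 + D_2/(1+r)^2 + TV/(1+r)^2
    = 20942.77929 + 23206.34944 + 358139.78094 = 402288.90968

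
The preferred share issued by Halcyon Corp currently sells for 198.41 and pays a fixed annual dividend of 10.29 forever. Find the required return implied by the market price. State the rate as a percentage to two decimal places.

5.19%

P = C/r ⇒ r = C/P = 10.29/198.41 = 0.051862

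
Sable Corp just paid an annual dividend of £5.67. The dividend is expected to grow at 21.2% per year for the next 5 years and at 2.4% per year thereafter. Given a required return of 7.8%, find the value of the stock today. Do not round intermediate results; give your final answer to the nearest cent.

£234.00

D_1 = 6.87204
D_2 = 8.32891
D_3 = 10.09464
D_4 = 12.23471
D_5 = 14.82846
Terminal value at year 5: TV = D_5×(1+g_2)/(r−g_2) = 15.18435/0.054 = 281.19161
P_0 = D_1/(1+r)^1 + D_2/(1+r)^2 + D_3/(1+r)^3 + D_4/(1+r)^4 + D_5/(1+r)^5 + TV/(1+r)^5
    = 6.37481 + 7.16722 + 8.05814 + 9.05980 + 10.18597 + 193.15615 = 234.00208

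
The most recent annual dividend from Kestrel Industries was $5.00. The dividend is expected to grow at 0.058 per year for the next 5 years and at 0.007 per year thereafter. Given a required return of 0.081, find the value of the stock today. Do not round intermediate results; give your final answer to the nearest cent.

D_1 = 5.29000
D_2 = 5.59682
D_3 = 5.92144
D_4 = 6.26488
D_5 = 6.62824
Terminal value at year 5: TV = D_5×(1+g_2)/(r−g_2) = 6.67464/0.074 = 90.19783
P_0 = D_1/(1+r)^1 + D_2/(1+r)^2 + D_3/(1+r)^3 + D_4/(1+r)^4 + D_5/(1+r)^5 + TV/(1+r)^5
    = 4.89362 + 4.78950 + 4.68759 + 4.58786 + 4.49024 + 61.10372 = 84.55252

$84.55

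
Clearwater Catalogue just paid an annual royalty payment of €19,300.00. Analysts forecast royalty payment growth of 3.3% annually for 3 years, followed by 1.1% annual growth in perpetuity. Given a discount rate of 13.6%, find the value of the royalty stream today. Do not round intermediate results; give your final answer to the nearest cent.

€165392.77

D_1 = 19936.90000
D_2 = 20594.81770
D_3 = 21274.44668
Terminal value at year 3: TV = D_3×(1+g_2)/(r−g_2) = 21508.46560/0.125 = 172067.72478
P_0 = D_1/(1+r)^1 + D_2/(1+r)^2 + D_3/(1+r)^3 + TV/(1+r)^3
    = 17550.08803 + 15958.83885 + 14511.86667 + 117371.97759 = 165392.77113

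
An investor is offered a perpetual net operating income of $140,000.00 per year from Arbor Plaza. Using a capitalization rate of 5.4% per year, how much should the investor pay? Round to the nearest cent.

$2592592.59

Level perpetuity: PV = C / r = $140,000.00 / 0.054 = $2,592,592.59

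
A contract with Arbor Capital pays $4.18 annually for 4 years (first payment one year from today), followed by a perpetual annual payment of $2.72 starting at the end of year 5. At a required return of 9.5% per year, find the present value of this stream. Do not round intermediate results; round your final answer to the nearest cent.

PV of 4-year annuity: $4.18 × [1 − (1+0.095)^−4] / 0.095 = 13.39473
Perpetuity value at year 4: $2.72 / 0.095 = 28.63158
PV of perpetuity: 28.63158 / (1+0.095)^4 = 19.91539
Total PV = 13.39473 + 19.91539 = 33.31012

$33.31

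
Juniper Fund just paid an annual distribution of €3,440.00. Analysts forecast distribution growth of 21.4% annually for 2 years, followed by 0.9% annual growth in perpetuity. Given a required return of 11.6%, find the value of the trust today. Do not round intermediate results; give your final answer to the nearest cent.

D_1 = 4176.16000
D_2 = 5069.85824
Terminal value at year 2: TV = D_2×(1+g_2)/(r−g_2) = 5115.48696/0.107 = 47808.28938
P_0 = D_1/(1+r)^1 + D_2/(1+r)^2 + TV/(1+r)^2
    = 3742.07885 + 4070.68434 + 38386.17292 = 46198.93612

€46198.94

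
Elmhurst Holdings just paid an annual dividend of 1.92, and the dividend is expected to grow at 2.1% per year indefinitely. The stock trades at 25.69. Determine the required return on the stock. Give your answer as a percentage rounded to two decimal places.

D₁ = 1.92 × 1.021 = 1.9603
P = D₁/(r − g) ⇒ r = D₁/P + g = 1.9603/25.69 + 0.021 = 0.076307 + 0.021 = 0.097307

9.73%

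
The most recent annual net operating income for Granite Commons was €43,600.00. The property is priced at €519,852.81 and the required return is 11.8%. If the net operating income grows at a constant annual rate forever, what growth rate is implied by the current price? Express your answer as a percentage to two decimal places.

3.15%

P = D₀(1+g)/(r−g) ⇒ P(r−g) = D₀(1+g) ⇒ g(P+D₀) = P·r − D₀
g = (P·r − D₀)/(P + D₀) = (€519,852.81×0.118 − €43,600.00) / (€519,852.81 + €43,600.00) = 0.031489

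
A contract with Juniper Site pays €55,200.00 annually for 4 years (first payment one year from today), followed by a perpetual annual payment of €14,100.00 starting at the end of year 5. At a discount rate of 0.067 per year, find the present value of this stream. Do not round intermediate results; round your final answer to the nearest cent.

€350610.20

PV of 4-year annuity: €55,200.00 × [1 − (1+0.067)^−4] / 0.067 = 188247.36130
Perpetuity value at year 4: €14,100.00 / 0.067 = 210447.76119
PV of perpetuity: 210447.76119 / (1+0.067)^4 = 162362.83738
Total PV = 188247.36130 + 162362.83738 = 350610.19868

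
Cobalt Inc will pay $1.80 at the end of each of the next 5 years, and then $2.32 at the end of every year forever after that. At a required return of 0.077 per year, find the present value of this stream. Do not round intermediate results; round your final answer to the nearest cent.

PV of 5-year annuity: $1.80 × [1 − (1+0.077)^−5] / 0.077 = 7.24406
Perpetuity value at year 5: $2.32 / 0.077 = 30.12987
PV of perpetuity: 30.12987 / (1+0.077)^5 = 20.79308
Total PV = 7.24406 + 20.79308 = 28.03714

$28.04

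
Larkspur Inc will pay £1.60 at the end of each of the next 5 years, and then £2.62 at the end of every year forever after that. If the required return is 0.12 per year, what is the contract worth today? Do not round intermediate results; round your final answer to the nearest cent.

PV of 5-year annuity: £1.60 × [1 − (1+0.12)^−5] / 0.12 = 5.76764
Perpetuity value at year 5: £2.62 / 0.12 = 21.83333
PV of perpetuity: 21.83333 / (1+0.12)^5 = 12.38882
Total PV = 5.76764 + 12.38882 = 18.15646

£18.16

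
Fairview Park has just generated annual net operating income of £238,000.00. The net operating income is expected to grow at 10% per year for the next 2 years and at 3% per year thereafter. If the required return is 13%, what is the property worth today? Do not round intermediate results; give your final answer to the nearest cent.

£2780176.99

D_1 = 261800.00000
D_2 = 287980.00000
Terminal value at year 2: TV = D_2×(1+g_2)/(r−g_2) = 296619.40000/0.1 = 2966194.00000
P_0 = D_1/(1+r)^1 + D_2/(1+r)^2 + TV/(1+r)^2
    = 231681.41593 + 225530.58188 + 2322964.99334 = 2780176.99115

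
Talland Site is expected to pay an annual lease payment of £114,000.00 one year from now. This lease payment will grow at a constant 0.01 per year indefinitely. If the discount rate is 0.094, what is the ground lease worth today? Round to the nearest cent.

Growing perpetuity: P = D₁ / (r − g) = £114,000.0000 / (0.094 − 0.01) = £1,357,142.86

£1357142.86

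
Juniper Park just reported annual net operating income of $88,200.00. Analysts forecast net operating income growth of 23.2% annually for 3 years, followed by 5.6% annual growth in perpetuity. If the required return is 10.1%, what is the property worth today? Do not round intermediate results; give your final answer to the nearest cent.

$3232656.42

D_1 = 108662.40000
D_2 = 133872.07680
D_3 = 164930.39862
Terminal value at year 3: TV = D_3×(1+g_2)/(r−g_2) = 174166.50094/0.045 = 3870366.68756
P_0 = D_1/(1+r)^1 + D_2/(1+r)^2 + D_3/(1+r)^3 + TV/(1+r)^3
    = 98694.27793 + 110437.19383 + 123577.31408 + 2899947.63705 = 3232656.42289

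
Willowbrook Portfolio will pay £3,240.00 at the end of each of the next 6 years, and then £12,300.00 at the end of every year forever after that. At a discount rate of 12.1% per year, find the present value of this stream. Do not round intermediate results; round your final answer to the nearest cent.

PV of 6-year annuity: £3,240.00 × [1 − (1+0.121)^−6] / 0.121 = 13283.31753
Perpetuity value at year 6: £12,300.00 / 0.121 = 101652.89256
PV of perpetuity: 101652.89256 / (1+0.121)^6 = 51225.48342
Total PV = 13283.31753 + 51225.48342 = 64508.80095

£64508.80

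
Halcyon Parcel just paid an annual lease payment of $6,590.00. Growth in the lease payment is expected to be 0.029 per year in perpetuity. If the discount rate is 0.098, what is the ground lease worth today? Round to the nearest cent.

D₁ = D₀ × (1 + g) = $6,590.00 × 1.029 = $6,781.1100
Growing perpetuity: P = D₁ / (r − g) = $6,781.1100 / (0.098 − 0.029) = $98,276.96

$98276.96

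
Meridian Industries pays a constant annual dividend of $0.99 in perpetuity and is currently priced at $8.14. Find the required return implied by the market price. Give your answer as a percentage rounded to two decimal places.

P = C/r ⇒ r = C/P = $0.99/$8.14 = 0.121622

12.16%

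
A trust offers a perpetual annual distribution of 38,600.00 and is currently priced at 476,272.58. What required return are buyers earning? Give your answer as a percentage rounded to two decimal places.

P = C/r ⇒ r = C/P = 38,600.00/476,272.58 = 0.081046

8.10%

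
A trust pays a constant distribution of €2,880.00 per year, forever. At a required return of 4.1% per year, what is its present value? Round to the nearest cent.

Level perpetuity: PV = C / r = €2,880.00 / 0.041 = €70,243.90

€70243.90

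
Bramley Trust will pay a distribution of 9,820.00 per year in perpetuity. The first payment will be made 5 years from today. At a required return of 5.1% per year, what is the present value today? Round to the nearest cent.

157808.52

Value at end of year 4: C / r = 9,820.00 / 0.051 = 192,549.0196
Discount to today: PV = 192,549.0196 / (1 + 0.051)^4 = 192,549.0196 / 1.220143 = 157,808.52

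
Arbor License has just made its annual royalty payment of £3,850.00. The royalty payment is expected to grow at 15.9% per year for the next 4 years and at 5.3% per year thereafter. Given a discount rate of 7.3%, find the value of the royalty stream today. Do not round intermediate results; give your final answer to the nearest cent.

D_1 = 4462.15000
D_2 = 5171.63185
D_3 = 5993.92131
D_4 = 6946.95480
Terminal value at year 4: TV = D_4×(1+g_2)/(r−g_2) = 7315.14341/0.02 = 365757.17038
P_0 = D_1/(1+r)^1 + D_2/(1+r)^2 + D_3/(1+r)^3 + D_4/(1+r)^4 + TV/(1+r)^4
    = 4158.57409 + 4491.88012 + 4851.90034 + 5240.77585 + 275926.84872 = 294669.97913

£294669.98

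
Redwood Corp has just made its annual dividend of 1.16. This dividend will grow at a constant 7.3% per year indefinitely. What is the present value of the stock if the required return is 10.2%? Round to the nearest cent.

D₁ = D₀ × (1 + g) = 1.16 × 1.073 = 1.2447
Growing perpetuity: P = D₁ / (r − g) = 1.2447 / (0.102 − 0.073) = 42.92

42.92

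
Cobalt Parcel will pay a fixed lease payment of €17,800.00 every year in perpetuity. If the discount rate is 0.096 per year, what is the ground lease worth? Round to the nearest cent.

Level perpetuity: PV = C / r = €17,800.00 / 0.096 = €185,416.67

€185416.67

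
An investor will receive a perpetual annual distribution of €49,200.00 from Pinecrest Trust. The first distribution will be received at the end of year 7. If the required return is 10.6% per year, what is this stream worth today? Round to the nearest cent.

€253587.87

Value at end of year 6: C / r = €49,200.00 / 0.106 = €464,150.9434
Discount to today: PV = €464,150.9434 / (1 + 0.106)^6 = €464,150.9434 / 1.830336 = €253,587.87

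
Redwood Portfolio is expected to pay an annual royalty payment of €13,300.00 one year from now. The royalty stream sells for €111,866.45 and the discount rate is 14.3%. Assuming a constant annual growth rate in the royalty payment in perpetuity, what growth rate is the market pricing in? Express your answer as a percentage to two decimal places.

P = D₁/(r−g) ⇒ g = r − D₁/P = 0.143 − €13,300.00/€111,866.45 = 0.024108

2.41%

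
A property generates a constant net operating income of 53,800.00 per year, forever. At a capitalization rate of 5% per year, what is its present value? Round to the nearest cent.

1076000.00

Level perpetuity: PV = C / r = 53,800.00 / 0.05 = 1,076,000.00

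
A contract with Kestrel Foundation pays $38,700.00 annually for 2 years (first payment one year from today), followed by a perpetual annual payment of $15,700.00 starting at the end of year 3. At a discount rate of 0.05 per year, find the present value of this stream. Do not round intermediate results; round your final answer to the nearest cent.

$356766.44

PV of 2-year annuity: $38,700.00 × [1 − (1+0.05)^−2] / 0.05 = 71959.18367
Perpetuity value at year 2: $15,700.00 / 0.05 = 314000.00000
PV of perpetuity: 314000.00000 / (1+0.05)^2 = 284807.25624
Total PV = 71959.18367 + 284807.25624 = 356766.43991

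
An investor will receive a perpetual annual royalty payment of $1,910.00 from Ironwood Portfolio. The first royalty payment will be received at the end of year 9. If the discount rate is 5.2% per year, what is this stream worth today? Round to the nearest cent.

Value at end of year 8: C / r = $1,910.00 / 0.052 = $36,730.7692
Discount to today: PV = $36,730.7692 / (1 + 0.052)^8 = $36,730.7692 / 1.500120 = $24,485.23

$24485.23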